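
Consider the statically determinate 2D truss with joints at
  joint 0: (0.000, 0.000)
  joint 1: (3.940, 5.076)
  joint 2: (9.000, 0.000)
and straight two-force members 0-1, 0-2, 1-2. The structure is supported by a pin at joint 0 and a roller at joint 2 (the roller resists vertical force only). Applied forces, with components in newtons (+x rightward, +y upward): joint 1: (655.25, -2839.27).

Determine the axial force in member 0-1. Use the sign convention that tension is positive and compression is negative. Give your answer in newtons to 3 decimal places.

N=3 nodes, M=3 members, R=3 reactions → 2N=6, M+R=6
member 0 (0-1): L=6.4257, (cx,cy)=(0.6132,0.7900)
member 1 (0-2): L=9.0000, (cx,cy)=(1.0000,0.0000)
member 2 (1-2): L=7.1672, (cx,cy)=(0.7060,-0.7082)
solve A·x = −loads:
  F[0-1] = -1552.9231 N (compression)
  F[0-2] = +1607.4475 N (tension)
  F[1-2] = -2276.8710 N (compression)
  Rx@0 = -655.2500 N
  Ry@0 = +1226.7397 N
  Ry@2 = +1612.5303 N

-1552.923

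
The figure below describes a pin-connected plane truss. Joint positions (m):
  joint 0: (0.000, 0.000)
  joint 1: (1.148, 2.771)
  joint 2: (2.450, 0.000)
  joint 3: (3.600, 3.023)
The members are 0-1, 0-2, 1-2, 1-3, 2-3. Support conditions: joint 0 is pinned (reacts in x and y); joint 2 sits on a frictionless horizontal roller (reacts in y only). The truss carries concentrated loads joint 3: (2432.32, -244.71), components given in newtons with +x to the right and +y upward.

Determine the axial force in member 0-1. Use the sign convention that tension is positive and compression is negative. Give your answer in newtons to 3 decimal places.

N=4 nodes, M=5 members, R=3 reactions → 2N=8, M+R=8
member 0 (0-1): L=2.9994, (cx,cy)=(0.3827,0.9239)
member 1 (0-2): L=2.4500, (cx,cy)=(1.0000,0.0000)
member 2 (1-2): L=3.0616, (cx,cy)=(0.4253,-0.9051)
member 3 (1-3): L=2.4649, (cx,cy)=(0.9948,0.1022)
member 4 (2-3): L=3.2344, (cx,cy)=(0.3556,0.9347)
solve A·x = −loads:
  F[0-1] = +3372.8792 N (tension)
  F[0-2] = +1141.3694 N (tension)
  F[1-2] = -3144.4455 N (compression)
  F[1-3] = +2642.0076 N (tension)
  F[2-3] = -550.8080 N (compression)
  Rx@0 = -2432.3200 N
  Ry@0 = -3116.0489 N
  Ry@2 = +3360.7589 N

3372.879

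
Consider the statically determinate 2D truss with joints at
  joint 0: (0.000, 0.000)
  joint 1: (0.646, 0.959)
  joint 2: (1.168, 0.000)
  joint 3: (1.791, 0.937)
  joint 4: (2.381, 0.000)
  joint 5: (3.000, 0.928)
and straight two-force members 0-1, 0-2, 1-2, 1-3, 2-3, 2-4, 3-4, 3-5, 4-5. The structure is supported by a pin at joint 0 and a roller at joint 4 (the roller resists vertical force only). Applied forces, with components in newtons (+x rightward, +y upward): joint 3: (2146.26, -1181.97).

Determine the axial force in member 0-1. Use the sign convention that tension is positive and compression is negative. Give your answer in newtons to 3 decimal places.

665.239

N=6 nodes, M=9 members, R=3 reactions → 2N=12, M+R=12
member 0 (0-1): L=1.1563, (cx,cy)=(0.5587,0.8294)
member 1 (0-2): L=1.1680, (cx,cy)=(1.0000,0.0000)
member 2 (1-2): L=1.0919, (cx,cy)=(0.4781,-0.8783)
member 3 (1-3): L=1.1452, (cx,cy)=(0.9998,-0.0192)
member 4 (2-3): L=1.1252, (cx,cy)=(0.5537,0.8327)
member 5 (2-4): L=1.2130, (cx,cy)=(1.0000,0.0000)
member 6 (3-4): L=1.1073, (cx,cy)=(0.5328,-0.8462)
member 7 (3-5): L=1.2090, (cx,cy)=(1.0000,-0.0074)
member 8 (4-5): L=1.1155, (cx,cy)=(0.5549,0.8319)
solve A·x = −loads:
  F[0-1] = +665.2393 N (tension)
  F[0-2] = +1774.6005 N (tension)
  F[1-2] = -643.0309 N (compression)
  F[1-3] = +679.2062 N (tension)
  F[2-3] = +678.2289 N (tension)
  F[2-4] = +1091.6612 N (tension)
  F[3-4] = -2048.7705 N (compression)
  F[3-5] = -0.0000 N (compression)
  F[4-5] = +0.0000 N (tension)
  Rx@0 = -2146.2600 N
  Ry@0 = -551.7360 N
  Ry@4 = +1733.7060 N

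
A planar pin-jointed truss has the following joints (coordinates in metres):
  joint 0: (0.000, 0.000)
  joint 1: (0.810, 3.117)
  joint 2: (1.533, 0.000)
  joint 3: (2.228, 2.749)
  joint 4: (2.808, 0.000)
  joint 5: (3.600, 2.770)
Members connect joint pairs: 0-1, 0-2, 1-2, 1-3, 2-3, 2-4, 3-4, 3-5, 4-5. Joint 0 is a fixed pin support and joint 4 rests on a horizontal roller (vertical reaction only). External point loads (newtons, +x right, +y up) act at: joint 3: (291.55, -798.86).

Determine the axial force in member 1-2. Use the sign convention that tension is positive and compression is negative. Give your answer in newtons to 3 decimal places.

-140.403

N=6 nodes, M=9 members, R=3 reactions → 2N=12, M+R=12
member 0 (0-1): L=3.2205, (cx,cy)=(0.2515,0.9679)
member 1 (0-2): L=1.5330, (cx,cy)=(1.0000,0.0000)
member 2 (1-2): L=3.1998, (cx,cy)=(0.2260,-0.9741)
member 3 (1-3): L=1.4650, (cx,cy)=(0.9679,-0.2512)
member 4 (2-3): L=2.8355, (cx,cy)=(0.2451,0.9695)
member 5 (2-4): L=1.2750, (cx,cy)=(1.0000,0.0000)
member 6 (3-4): L=2.8095, (cx,cy)=(0.2064,-0.9785)
member 7 (3-5): L=1.3722, (cx,cy)=(0.9999,0.0153)
member 8 (4-5): L=2.8810, (cx,cy)=(0.2749,0.9615)
solve A·x = −loads:
  F[0-1] = +124.4169 N (tension)
  F[0-2] = +260.2577 N (tension)
  F[1-2] = -140.4028 N (compression)
  F[1-3] = +65.1046 N (tension)
  F[2-3] = +141.0750 N (tension)
  F[2-4] = +193.9545 N (tension)
  F[3-4] = -939.5155 N (compression)
  F[3-5] = -0.0000 N (tension)
  F[4-5] = -0.0000 N (tension)
  Rx@0 = -291.5500 N
  Ry@0 = -120.4174 N
  Ry@4 = +919.2774 N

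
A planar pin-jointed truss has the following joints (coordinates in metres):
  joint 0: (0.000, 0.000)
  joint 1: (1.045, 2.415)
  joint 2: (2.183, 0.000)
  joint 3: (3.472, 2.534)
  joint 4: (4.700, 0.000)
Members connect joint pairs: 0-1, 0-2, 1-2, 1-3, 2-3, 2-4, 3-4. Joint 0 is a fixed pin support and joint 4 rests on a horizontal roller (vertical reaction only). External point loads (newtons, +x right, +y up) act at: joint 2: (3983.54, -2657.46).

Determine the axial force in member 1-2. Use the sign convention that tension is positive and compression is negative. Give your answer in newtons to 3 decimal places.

1505.092

N=5 nodes, M=7 members, R=3 reactions → 2N=10, M+R=10
member 0 (0-1): L=2.6314, (cx,cy)=(0.3971,0.9178)
member 1 (0-2): L=2.1830, (cx,cy)=(1.0000,0.0000)
member 2 (1-2): L=2.6697, (cx,cy)=(0.4263,-0.9046)
member 3 (1-3): L=2.4299, (cx,cy)=(0.9988,0.0490)
member 4 (2-3): L=2.8430, (cx,cy)=(0.4534,0.8913)
member 5 (2-4): L=2.5170, (cx,cy)=(1.0000,0.0000)
member 6 (3-4): L=2.8159, (cx,cy)=(0.4361,-0.8999)
solve A·x = −loads:
  F[0-1] = -1550.6769 N (compression)
  F[0-2] = +4599.3564 N (tension)
  F[1-2] = +1505.0918 N (tension)
  F[1-3] = -1258.8964 N (compression)
  F[2-3] = +1453.9908 N (tension)
  F[2-4] = +598.1559 N (tension)
  F[3-4] = -1371.6050 N (compression)
  Rx@0 = -3983.5400 N
  Ry@0 = +1423.1546 N
  Ry@4 = +1234.3054 N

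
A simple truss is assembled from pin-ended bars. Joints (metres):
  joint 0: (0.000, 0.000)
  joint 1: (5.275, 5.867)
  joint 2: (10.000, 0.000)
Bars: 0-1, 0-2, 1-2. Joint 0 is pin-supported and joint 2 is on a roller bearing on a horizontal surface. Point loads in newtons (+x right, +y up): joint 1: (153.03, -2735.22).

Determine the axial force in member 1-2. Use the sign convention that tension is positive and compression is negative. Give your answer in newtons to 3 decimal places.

-1967.835

N=3 nodes, M=3 members, R=3 reactions → 2N=6, M+R=6
member 0 (0-1): L=7.8897, (cx,cy)=(0.6686,0.7436)
member 1 (0-2): L=10.0000, (cx,cy)=(1.0000,0.0000)
member 2 (1-2): L=7.5331, (cx,cy)=(0.6272,-0.7788)
solve A·x = −loads:
  F[0-1] = -1617.2180 N (compression)
  F[0-2] = +1234.2915 N (tension)
  F[1-2] = -1967.8345 N (compression)
  Rx@0 = -153.0300 N
  Ry@0 = +1202.6087 N
  Ry@2 = +1532.6113 N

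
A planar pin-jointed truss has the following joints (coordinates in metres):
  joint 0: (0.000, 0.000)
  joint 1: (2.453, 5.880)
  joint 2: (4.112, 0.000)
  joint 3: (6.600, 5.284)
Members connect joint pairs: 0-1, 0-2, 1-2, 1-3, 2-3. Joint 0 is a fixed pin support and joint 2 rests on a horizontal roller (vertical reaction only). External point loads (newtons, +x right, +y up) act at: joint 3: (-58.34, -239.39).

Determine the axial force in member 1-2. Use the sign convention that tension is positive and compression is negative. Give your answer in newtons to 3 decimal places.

N=4 nodes, M=5 members, R=3 reactions → 2N=8, M+R=8
member 0 (0-1): L=6.3712, (cx,cy)=(0.3850,0.9229)
member 1 (0-2): L=4.1120, (cx,cy)=(1.0000,0.0000)
member 2 (1-2): L=6.1096, (cx,cy)=(0.2715,-0.9624)
member 3 (1-3): L=4.1896, (cx,cy)=(0.9898,-0.1423)
member 4 (2-3): L=5.8404, (cx,cy)=(0.4260,0.9047)
solve A·x = −loads:
  F[0-1] = +75.7137 N (tension)
  F[0-2] = -87.4910 N (compression)
  F[1-2] = -80.2105 N (compression)
  F[1-3] = +51.4548 N (tension)
  F[2-3] = -256.5090 N (compression)
  Rx@0 = +58.3400 N
  Ry@0 = -69.8769 N
  Ry@2 = +309.2669 N

-80.210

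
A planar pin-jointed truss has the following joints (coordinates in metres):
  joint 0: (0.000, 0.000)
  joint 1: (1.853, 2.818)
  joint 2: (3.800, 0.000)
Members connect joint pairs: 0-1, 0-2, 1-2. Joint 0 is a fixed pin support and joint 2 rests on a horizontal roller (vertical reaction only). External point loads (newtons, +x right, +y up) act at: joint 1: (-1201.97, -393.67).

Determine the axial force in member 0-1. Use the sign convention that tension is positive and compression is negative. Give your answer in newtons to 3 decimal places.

N=3 nodes, M=3 members, R=3 reactions → 2N=6, M+R=6
member 0 (0-1): L=3.3726, (cx,cy)=(0.5494,0.8355)
member 1 (0-2): L=3.8000, (cx,cy)=(1.0000,0.0000)
member 2 (1-2): L=3.4252, (cx,cy)=(0.5684,-0.8227)
solve A·x = −loads:
  F[0-1] = -1308.1981 N (compression)
  F[0-2] = -483.2192 N (compression)
  F[1-2] = +850.0864 N (tension)
  Rx@0 = +1201.9700 N
  Ry@0 = +1093.0597 N
  Ry@2 = -699.3897 N

-1308.198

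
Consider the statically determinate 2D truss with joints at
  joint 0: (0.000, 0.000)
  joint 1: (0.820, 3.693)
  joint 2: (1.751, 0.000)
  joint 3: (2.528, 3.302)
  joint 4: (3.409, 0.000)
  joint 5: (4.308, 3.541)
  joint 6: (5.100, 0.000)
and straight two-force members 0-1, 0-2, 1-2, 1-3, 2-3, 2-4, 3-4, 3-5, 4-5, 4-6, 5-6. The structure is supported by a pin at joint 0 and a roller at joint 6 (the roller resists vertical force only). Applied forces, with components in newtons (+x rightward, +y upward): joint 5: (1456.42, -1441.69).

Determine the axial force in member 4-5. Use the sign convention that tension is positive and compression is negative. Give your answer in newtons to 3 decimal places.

N=7 nodes, M=11 members, R=3 reactions → 2N=14, M+R=14
member 0 (0-1): L=3.7829, (cx,cy)=(0.2168,0.9762)
member 1 (0-2): L=1.7510, (cx,cy)=(1.0000,0.0000)
member 2 (1-2): L=3.8085, (cx,cy)=(0.2445,-0.9697)
member 3 (1-3): L=1.7522, (cx,cy)=(0.9748,-0.2232)
member 4 (2-3): L=3.3922, (cx,cy)=(0.2291,0.9734)
member 5 (2-4): L=1.6580, (cx,cy)=(1.0000,0.0000)
member 6 (3-4): L=3.4175, (cx,cy)=(0.2578,-0.9662)
member 7 (3-5): L=1.7960, (cx,cy)=(0.9911,0.1331)
member 8 (4-5): L=3.6533, (cx,cy)=(0.2461,0.9693)
member 9 (4-6): L=1.6910, (cx,cy)=(1.0000,0.0000)
member 10 (5-6): L=3.6285, (cx,cy)=(0.2183,-0.9759)
solve A·x = −loads:
  F[0-1] = +806.5015 N (tension)
  F[0-2] = +1281.6007 N (tension)
  F[1-2] = -905.4888 N (compression)
  F[1-3] = +406.4145 N (tension)
  F[2-3] = +901.9991 N (tension)
  F[2-4] = +853.6456 N (tension)
  F[3-4] = -705.8173 N (compression)
  F[3-5] = +791.7692 N (tension)
  F[4-5] = +703.5966 N (tension)
  F[4-6] = +498.5544 N (tension)
  F[5-6] = -2284.0908 N (compression)
  Rx@0 = -1456.4200 N
  Ry@0 = -787.3264 N
  Ry@6 = +2229.0164 N

703.597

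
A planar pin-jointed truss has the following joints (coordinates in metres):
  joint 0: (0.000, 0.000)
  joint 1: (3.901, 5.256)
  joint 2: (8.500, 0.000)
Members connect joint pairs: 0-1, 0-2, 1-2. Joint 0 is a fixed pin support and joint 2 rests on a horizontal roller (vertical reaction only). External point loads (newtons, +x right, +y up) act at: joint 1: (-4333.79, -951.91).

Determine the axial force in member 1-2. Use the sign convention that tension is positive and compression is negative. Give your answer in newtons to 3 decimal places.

N=3 nodes, M=3 members, R=3 reactions → 2N=6, M+R=6
member 0 (0-1): L=6.5455, (cx,cy)=(0.5960,0.8030)
member 1 (0-2): L=8.5000, (cx,cy)=(1.0000,0.0000)
member 2 (1-2): L=6.9840, (cx,cy)=(0.6585,-0.7526)
solve A·x = −loads:
  F[0-1] = -3978.6608 N (compression)
  F[0-2] = -1962.5735 N (compression)
  F[1-2] = +2980.3489 N (tension)
  Rx@0 = +4333.7900 N
  Ry@0 = +3194.8511 N
  Ry@2 = -2242.9411 N

2980.349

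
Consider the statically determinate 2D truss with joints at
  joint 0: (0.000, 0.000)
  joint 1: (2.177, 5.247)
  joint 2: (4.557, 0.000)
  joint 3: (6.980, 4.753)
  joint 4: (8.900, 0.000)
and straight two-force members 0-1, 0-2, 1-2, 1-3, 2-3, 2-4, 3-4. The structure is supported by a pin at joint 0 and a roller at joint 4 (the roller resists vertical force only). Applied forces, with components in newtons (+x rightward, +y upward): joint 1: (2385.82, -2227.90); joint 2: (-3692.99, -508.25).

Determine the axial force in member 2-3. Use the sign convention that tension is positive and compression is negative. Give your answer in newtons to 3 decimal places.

N=5 nodes, M=7 members, R=3 reactions → 2N=10, M+R=10
member 0 (0-1): L=5.6807, (cx,cy)=(0.3832,0.9237)
member 1 (0-2): L=4.5570, (cx,cy)=(1.0000,0.0000)
member 2 (1-2): L=5.7615, (cx,cy)=(0.4131,-0.9107)
member 3 (1-3): L=4.8283, (cx,cy)=(0.9948,-0.1023)
member 4 (2-3): L=5.3350, (cx,cy)=(0.4542,0.8909)
member 5 (2-4): L=4.3430, (cx,cy)=(1.0000,0.0000)
member 6 (3-4): L=5.1261, (cx,cy)=(0.3746,-0.9272)
solve A·x = −loads:
  F[0-1] = -567.7383 N (compression)
  F[0-2] = -1089.5971 N (compression)
  F[1-2] = -1653.6863 N (compression)
  F[1-3] = -1930.4125 N (compression)
  F[2-3] = +2260.8822 N (tension)
  F[2-4] = +893.4509 N (tension)
  F[3-4] = -2385.3973 N (compression)
  Rx@0 = +1307.1700 N
  Ry@0 = +524.3937 N
  Ry@4 = +2211.7563 N

2260.882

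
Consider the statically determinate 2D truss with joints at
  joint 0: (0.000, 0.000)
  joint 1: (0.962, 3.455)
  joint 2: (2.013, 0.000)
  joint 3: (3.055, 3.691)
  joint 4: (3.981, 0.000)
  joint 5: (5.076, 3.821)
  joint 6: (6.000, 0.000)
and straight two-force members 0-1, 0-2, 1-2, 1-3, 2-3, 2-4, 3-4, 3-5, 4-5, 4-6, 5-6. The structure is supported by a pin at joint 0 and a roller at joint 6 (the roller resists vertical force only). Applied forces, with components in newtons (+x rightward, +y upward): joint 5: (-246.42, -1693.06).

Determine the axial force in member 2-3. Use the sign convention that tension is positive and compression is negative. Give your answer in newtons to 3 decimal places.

N=7 nodes, M=11 members, R=3 reactions → 2N=14, M+R=14
member 0 (0-1): L=3.5864, (cx,cy)=(0.2682,0.9634)
member 1 (0-2): L=2.0130, (cx,cy)=(1.0000,0.0000)
member 2 (1-2): L=3.6113, (cx,cy)=(0.2910,-0.9567)
member 3 (1-3): L=2.1063, (cx,cy)=(0.9937,0.1120)
member 4 (2-3): L=3.8353, (cx,cy)=(0.2717,0.9624)
member 5 (2-4): L=1.9680, (cx,cy)=(1.0000,0.0000)
member 6 (3-4): L=3.8054, (cx,cy)=(0.2433,-0.9699)
member 7 (3-5): L=2.0252, (cx,cy)=(0.9979,0.0642)
member 8 (4-5): L=3.9748, (cx,cy)=(0.2755,0.9613)
member 9 (4-6): L=2.0190, (cx,cy)=(1.0000,0.0000)
member 10 (5-6): L=3.9311, (cx,cy)=(0.2350,-0.9720)
solve A·x = −loads:
  F[0-1] = -433.5475 N (compression)
  F[0-2] = -130.1281 N (compression)
  F[1-2] = +408.8276 N (tension)
  F[1-3] = -236.7637 N (compression)
  F[2-3] = -406.4185 N (compression)
  F[2-4] = +99.2723 N (tension)
  F[3-4] = +401.2030 N (tension)
  F[3-5] = -444.2370 N (compression)
  F[4-5] = -404.8072 N (compression)
  F[4-6] = +308.4192 N (tension)
  F[5-6] = -1312.1617 N (compression)
  Rx@0 = +246.4200 N
  Ry@0 = +417.6597 N
  Ry@6 = +1275.4003 N

-406.419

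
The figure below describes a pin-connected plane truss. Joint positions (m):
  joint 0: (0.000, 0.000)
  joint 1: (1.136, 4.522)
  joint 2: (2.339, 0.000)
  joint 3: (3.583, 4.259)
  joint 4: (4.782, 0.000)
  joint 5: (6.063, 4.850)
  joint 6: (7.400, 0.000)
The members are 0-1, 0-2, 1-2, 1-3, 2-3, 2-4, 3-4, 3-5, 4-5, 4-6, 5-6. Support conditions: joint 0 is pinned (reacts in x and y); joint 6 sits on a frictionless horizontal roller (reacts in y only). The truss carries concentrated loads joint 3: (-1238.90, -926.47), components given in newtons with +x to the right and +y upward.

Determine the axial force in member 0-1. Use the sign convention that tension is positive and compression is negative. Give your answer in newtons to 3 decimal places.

N=7 nodes, M=11 members, R=3 reactions → 2N=14, M+R=14
member 0 (0-1): L=4.6625, (cx,cy)=(0.2436,0.9699)
member 1 (0-2): L=2.3390, (cx,cy)=(1.0000,0.0000)
member 2 (1-2): L=4.6793, (cx,cy)=(0.2571,-0.9664)
member 3 (1-3): L=2.4611, (cx,cy)=(0.9943,-0.1069)
member 4 (2-3): L=4.4370, (cx,cy)=(0.2804,0.9599)
member 5 (2-4): L=2.4430, (cx,cy)=(1.0000,0.0000)
member 6 (3-4): L=4.4246, (cx,cy)=(0.2710,-0.9626)
member 7 (3-5): L=2.5494, (cx,cy)=(0.9728,0.2318)
member 8 (4-5): L=5.0163, (cx,cy)=(0.2554,0.9668)
member 9 (4-6): L=2.6180, (cx,cy)=(1.0000,0.0000)
member 10 (5-6): L=5.0309, (cx,cy)=(0.2658,-0.9640)
solve A·x = −loads:
  F[0-1] = -1227.9248 N (compression)
  F[0-2] = -939.7214 N (compression)
  F[1-2] = +1302.8692 N (tension)
  F[1-3] = -637.7862 N (compression)
  F[2-3] = -1311.6861 N (compression)
  F[2-4] = -237.0057 N (compression)
  F[3-4] = +312.4441 N (tension)
  F[3-5] = +156.6030 N (tension)
  F[4-5] = -311.0670 N (compression)
  F[4-6] = -72.9011 N (compression)
  F[5-6] = +274.3148 N (tension)
  Rx@0 = +1238.9000 N
  Ry@0 = +1190.9204 N
  Ry@6 = -264.4504 N

-1227.925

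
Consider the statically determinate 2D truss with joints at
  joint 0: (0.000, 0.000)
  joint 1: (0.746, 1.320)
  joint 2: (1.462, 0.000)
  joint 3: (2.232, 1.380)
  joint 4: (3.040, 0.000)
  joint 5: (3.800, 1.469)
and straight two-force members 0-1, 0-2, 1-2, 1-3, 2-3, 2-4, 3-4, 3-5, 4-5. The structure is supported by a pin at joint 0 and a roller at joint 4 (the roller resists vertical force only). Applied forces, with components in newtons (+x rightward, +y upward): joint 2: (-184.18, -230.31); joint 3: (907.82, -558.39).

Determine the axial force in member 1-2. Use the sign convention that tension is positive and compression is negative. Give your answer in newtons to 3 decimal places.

-156.803

N=6 nodes, M=9 members, R=3 reactions → 2N=12, M+R=12
member 0 (0-1): L=1.5162, (cx,cy)=(0.4920,0.8706)
member 1 (0-2): L=1.4620, (cx,cy)=(1.0000,0.0000)
member 2 (1-2): L=1.5017, (cx,cy)=(0.4768,-0.8790)
member 3 (1-3): L=1.4872, (cx,cy)=(0.9992,0.0403)
member 4 (2-3): L=1.5803, (cx,cy)=(0.4873,0.8733)
member 5 (2-4): L=1.5780, (cx,cy)=(1.0000,0.0000)
member 6 (3-4): L=1.5991, (cx,cy)=(0.5053,-0.8630)
member 7 (3-5): L=1.5705, (cx,cy)=(0.9984,0.0567)
member 8 (4-5): L=1.6540, (cx,cy)=(0.4595,0.8882)
solve A·x = −loads:
  F[0-1] = +165.5655 N (tension)
  F[0-2] = +642.1795 N (tension)
  F[1-2] = -156.8025 N (compression)
  F[1-3] = +156.3509 N (tension)
  F[2-3] = +421.5712 N (tension)
  F[2-4] = +546.1841 N (tension)
  F[3-4] = -1080.9746 N (compression)
  F[3-5] = -0.0000 N (compression)
  F[4-5] = +0.0000 N (tension)
  Rx@0 = -723.6400 N
  Ry@0 = -144.1392 N
  Ry@4 = +932.8392 N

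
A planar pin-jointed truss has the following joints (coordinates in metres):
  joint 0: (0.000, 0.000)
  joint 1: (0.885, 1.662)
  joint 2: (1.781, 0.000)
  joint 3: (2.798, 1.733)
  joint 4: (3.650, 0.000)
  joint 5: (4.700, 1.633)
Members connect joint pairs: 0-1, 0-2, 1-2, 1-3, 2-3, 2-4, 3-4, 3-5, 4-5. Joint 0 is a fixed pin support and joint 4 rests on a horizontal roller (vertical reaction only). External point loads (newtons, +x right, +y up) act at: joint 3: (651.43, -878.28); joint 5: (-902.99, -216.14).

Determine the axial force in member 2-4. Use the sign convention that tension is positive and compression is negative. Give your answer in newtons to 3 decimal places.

131.950

N=6 nodes, M=9 members, R=3 reactions → 2N=12, M+R=12
member 0 (0-1): L=1.8829, (cx,cy)=(0.4700,0.8827)
member 1 (0-2): L=1.7810, (cx,cy)=(1.0000,0.0000)
member 2 (1-2): L=1.8881, (cx,cy)=(0.4745,-0.8802)
member 3 (1-3): L=1.9143, (cx,cy)=(0.9993,0.0371)
member 4 (2-3): L=2.0094, (cx,cy)=(0.5061,0.8625)
member 5 (2-4): L=1.8690, (cx,cy)=(1.0000,0.0000)
member 6 (3-4): L=1.9311, (cx,cy)=(0.4412,-0.8974)
member 7 (3-5): L=1.9046, (cx,cy)=(0.9986,-0.0525)
member 8 (4-5): L=1.9414, (cx,cy)=(0.5408,0.8411)
solve A·x = −loads:
  F[0-1] = -269.1120 N (compression)
  F[0-2] = -125.0749 N (compression)
  F[1-2] = +259.3324 N (tension)
  F[1-3] = -249.7211 N (compression)
  F[2-3] = -264.6770 N (compression)
  F[2-4] = +131.9497 N (tension)
  F[3-4] = -670.6961 N (compression)
  F[3-5] = -740.0516 N (compression)
  F[4-5] = -303.1588 N (compression)
  Rx@0 = +251.5600 N
  Ry@0 = +237.5348 N
  Ry@4 = +856.8852 N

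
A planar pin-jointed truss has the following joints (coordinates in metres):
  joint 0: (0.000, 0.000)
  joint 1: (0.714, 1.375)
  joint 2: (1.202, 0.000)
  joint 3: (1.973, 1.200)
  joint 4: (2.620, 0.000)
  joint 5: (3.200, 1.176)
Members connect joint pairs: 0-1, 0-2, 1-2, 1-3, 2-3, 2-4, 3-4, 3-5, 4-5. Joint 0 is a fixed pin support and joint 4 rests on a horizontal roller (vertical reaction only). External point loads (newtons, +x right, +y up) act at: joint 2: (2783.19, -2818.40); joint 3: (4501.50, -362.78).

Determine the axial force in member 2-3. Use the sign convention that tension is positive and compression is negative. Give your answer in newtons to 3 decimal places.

N=6 nodes, M=9 members, R=3 reactions → 2N=12, M+R=12
member 0 (0-1): L=1.5493, (cx,cy)=(0.4608,0.8875)
member 1 (0-2): L=1.2020, (cx,cy)=(1.0000,0.0000)
member 2 (1-2): L=1.4590, (cx,cy)=(0.3345,-0.9424)
member 3 (1-3): L=1.2711, (cx,cy)=(0.9905,-0.1377)
member 4 (2-3): L=1.4263, (cx,cy)=(0.5405,0.8413)
member 5 (2-4): L=1.4180, (cx,cy)=(1.0000,0.0000)
member 6 (3-4): L=1.3633, (cx,cy)=(0.4746,-0.8802)
member 7 (3-5): L=1.2272, (cx,cy)=(0.9998,-0.0196)
member 8 (4-5): L=1.3112, (cx,cy)=(0.4423,0.8969)
solve A·x = −loads:
  F[0-1] = +503.4364 N (tension)
  F[0-2] = +7052.6841 N (tension)
  F[1-2] = -534.6916 N (compression)
  F[1-3] = +414.7935 N (tension)
  F[2-3] = +3948.9330 N (tension)
  F[2-4] = +1956.0806 N (tension)
  F[3-4] = -4121.7009 N (compression)
  F[3-5] = -0.0000 N (compression)
  F[4-5] = +0.0000 N (tension)
  Rx@0 = -7284.6900 N
  Ry@0 = -446.7901 N
  Ry@4 = +3627.9701 N

3948.933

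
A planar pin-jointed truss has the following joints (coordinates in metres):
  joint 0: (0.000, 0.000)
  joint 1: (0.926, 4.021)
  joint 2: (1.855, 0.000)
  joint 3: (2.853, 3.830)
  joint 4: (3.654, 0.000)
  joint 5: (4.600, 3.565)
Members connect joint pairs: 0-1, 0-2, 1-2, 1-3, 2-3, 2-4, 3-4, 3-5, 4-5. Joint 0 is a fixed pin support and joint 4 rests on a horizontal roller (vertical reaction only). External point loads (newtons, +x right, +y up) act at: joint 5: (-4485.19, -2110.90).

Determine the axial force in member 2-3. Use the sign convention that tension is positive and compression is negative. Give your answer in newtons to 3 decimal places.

-4142.510

N=6 nodes, M=9 members, R=3 reactions → 2N=12, M+R=12
member 0 (0-1): L=4.1262, (cx,cy)=(0.2244,0.9745)
member 1 (0-2): L=1.8550, (cx,cy)=(1.0000,0.0000)
member 2 (1-2): L=4.1269, (cx,cy)=(0.2251,-0.9743)
member 3 (1-3): L=1.9364, (cx,cy)=(0.9951,-0.0986)
member 4 (2-3): L=3.9579, (cx,cy)=(0.2522,0.9677)
member 5 (2-4): L=1.7990, (cx,cy)=(1.0000,0.0000)
member 6 (3-4): L=3.9129, (cx,cy)=(0.2047,-0.9788)
member 7 (3-5): L=1.7670, (cx,cy)=(0.9887,-0.1500)
member 8 (4-5): L=3.6884, (cx,cy)=(0.2565,0.9665)
solve A·x = −loads:
  F[0-1] = -3929.6782 N (compression)
  F[0-2] = -3603.3035 N (compression)
  F[1-2] = +4114.2494 N (tension)
  F[1-3] = -1816.8936 N (compression)
  F[2-3] = -4142.5100 N (compression)
  F[2-4] = -1632.6036 N (compression)
  F[3-4] = +4497.0261 N (tension)
  F[3-5] = -3816.3323 N (compression)
  F[4-5] = -2776.1100 N (compression)
  Rx@0 = +4485.1900 N
  Ry@0 = +3829.4447 N
  Ry@4 = -1718.5447 N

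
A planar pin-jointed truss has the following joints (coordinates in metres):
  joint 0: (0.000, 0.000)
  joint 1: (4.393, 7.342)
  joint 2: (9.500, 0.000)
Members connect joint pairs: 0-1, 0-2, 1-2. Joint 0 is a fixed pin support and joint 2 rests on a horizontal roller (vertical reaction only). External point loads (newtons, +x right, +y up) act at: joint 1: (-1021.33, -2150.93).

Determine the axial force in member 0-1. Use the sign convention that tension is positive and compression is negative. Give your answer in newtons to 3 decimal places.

N=3 nodes, M=3 members, R=3 reactions → 2N=6, M+R=6
member 0 (0-1): L=8.5559, (cx,cy)=(0.5134,0.8581)
member 1 (0-2): L=9.5000, (cx,cy)=(1.0000,0.0000)
member 2 (1-2): L=8.9435, (cx,cy)=(0.5710,-0.8209)
solve A·x = −loads:
  F[0-1] = -2267.3034 N (compression)
  F[0-2] = +142.8099 N (tension)
  F[1-2] = -250.0925 N (compression)
  Rx@0 = +1021.3300 N
  Ry@0 = +1945.6215 N
  Ry@2 = +205.3085 N

-2267.303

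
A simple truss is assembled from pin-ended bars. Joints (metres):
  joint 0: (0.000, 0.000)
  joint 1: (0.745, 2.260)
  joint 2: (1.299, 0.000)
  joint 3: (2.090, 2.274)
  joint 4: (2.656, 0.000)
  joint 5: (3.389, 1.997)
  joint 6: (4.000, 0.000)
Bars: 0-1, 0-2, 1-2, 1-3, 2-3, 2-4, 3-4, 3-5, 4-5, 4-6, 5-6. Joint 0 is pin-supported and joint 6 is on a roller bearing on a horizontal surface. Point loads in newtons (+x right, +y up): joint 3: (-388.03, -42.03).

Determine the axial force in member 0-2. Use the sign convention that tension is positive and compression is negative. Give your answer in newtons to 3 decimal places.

-308.696

N=7 nodes, M=11 members, R=3 reactions → 2N=14, M+R=14
member 0 (0-1): L=2.3796, (cx,cy)=(0.3131,0.9497)
member 1 (0-2): L=1.2990, (cx,cy)=(1.0000,0.0000)
member 2 (1-2): L=2.3269, (cx,cy)=(0.2381,-0.9712)
member 3 (1-3): L=1.3451, (cx,cy)=(0.9999,0.0104)
member 4 (2-3): L=2.4076, (cx,cy)=(0.3285,0.9445)
member 5 (2-4): L=1.3570, (cx,cy)=(1.0000,0.0000)
member 6 (3-4): L=2.3434, (cx,cy)=(0.2415,-0.9704)
member 7 (3-5): L=1.3282, (cx,cy)=(0.9780,-0.2086)
member 8 (4-5): L=2.1273, (cx,cy)=(0.3446,0.9388)
member 9 (4-6): L=1.3440, (cx,cy)=(1.0000,0.0000)
member 10 (5-6): L=2.0884, (cx,cy)=(0.2926,-0.9562)
solve A·x = −loads:
  F[0-1] = -253.4033 N (compression)
  F[0-2] = -308.6959 N (compression)
  F[1-2] = +246.3110 N (tension)
  F[1-3] = -137.9842 N (compression)
  F[2-3] = -253.2879 N (compression)
  F[2-4] = -166.8389 N (compression)
  F[3-4] = +177.4508 N (tension)
  F[3-5] = +126.7664 N (tension)
  F[4-5] = -183.4303 N (compression)
  F[4-6] = -60.7740 N (compression)
  F[5-6] = +207.7236 N (tension)
  Rx@0 = +388.0300 N
  Ry@0 = +240.6644 N
  Ry@6 = -198.6344 N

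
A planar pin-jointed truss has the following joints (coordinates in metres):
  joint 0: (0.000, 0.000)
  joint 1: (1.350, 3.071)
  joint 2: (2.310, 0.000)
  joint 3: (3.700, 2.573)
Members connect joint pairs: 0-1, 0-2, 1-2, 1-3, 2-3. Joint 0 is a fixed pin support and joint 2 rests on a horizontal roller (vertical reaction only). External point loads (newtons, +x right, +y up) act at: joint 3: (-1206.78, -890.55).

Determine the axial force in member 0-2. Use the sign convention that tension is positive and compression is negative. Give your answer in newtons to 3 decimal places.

N=4 nodes, M=5 members, R=3 reactions → 2N=8, M+R=8
member 0 (0-1): L=3.3546, (cx,cy)=(0.4024,0.9155)
member 1 (0-2): L=2.3100, (cx,cy)=(1.0000,0.0000)
member 2 (1-2): L=3.2176, (cx,cy)=(0.2984,-0.9545)
member 3 (1-3): L=2.4022, (cx,cy)=(0.9783,-0.2073)
member 4 (2-3): L=2.9245, (cx,cy)=(0.4753,0.8798)
solve A·x = −loads:
  F[0-1] = -882.9561 N (compression)
  F[0-2] = -851.4530 N (compression)
  F[1-2] = +991.4473 N (tension)
  F[1-3] = -665.5988 N (compression)
  F[2-3] = -1169.0267 N (compression)
  Rx@0 = +1206.7800 N
  Ry@0 = +808.3032 N
  Ry@2 = +82.2468 N

-851.453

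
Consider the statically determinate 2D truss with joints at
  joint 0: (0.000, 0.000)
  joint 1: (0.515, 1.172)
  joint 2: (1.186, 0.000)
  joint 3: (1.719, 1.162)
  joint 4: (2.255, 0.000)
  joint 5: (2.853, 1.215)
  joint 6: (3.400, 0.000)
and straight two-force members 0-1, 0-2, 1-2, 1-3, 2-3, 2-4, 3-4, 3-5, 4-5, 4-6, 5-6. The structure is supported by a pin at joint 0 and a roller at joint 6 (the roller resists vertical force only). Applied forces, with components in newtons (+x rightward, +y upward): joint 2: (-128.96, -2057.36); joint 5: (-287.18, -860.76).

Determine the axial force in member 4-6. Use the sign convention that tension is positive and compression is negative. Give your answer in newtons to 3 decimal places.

602.065

N=7 nodes, M=11 members, R=3 reactions → 2N=14, M+R=14
member 0 (0-1): L=1.2802, (cx,cy)=(0.4023,0.9155)
member 1 (0-2): L=1.1860, (cx,cy)=(1.0000,0.0000)
member 2 (1-2): L=1.3505, (cx,cy)=(0.4969,-0.8678)
member 3 (1-3): L=1.2040, (cx,cy)=(1.0000,-0.0083)
member 4 (2-3): L=1.2784, (cx,cy)=(0.4169,0.9089)
member 5 (2-4): L=1.0690, (cx,cy)=(1.0000,0.0000)
member 6 (3-4): L=1.2797, (cx,cy)=(0.4189,-0.9081)
member 7 (3-5): L=1.1352, (cx,cy)=(0.9989,0.0467)
member 8 (4-5): L=1.3542, (cx,cy)=(0.4416,0.8972)
member 9 (4-6): L=1.1450, (cx,cy)=(1.0000,0.0000)
member 10 (5-6): L=1.3325, (cx,cy)=(0.4105,-0.9119)
solve A·x = −loads:
  F[0-1] = -1726.6975 N (compression)
  F[0-2] = +278.4993 N (tension)
  F[1-2] = +1836.9440 N (tension)
  F[1-3] = -1607.3922 N (compression)
  F[2-3] = +509.6037 N (tension)
  F[2-4] = +1107.6907 N (tension)
  F[3-4] = -584.0086 N (compression)
  F[3-5] = -1151.5085 N (compression)
  F[4-5] = +591.0613 N (tension)
  F[4-6] = +602.0646 N (tension)
  F[5-6] = -1466.5877 N (compression)
  Rx@0 = +416.1400 N
  Ry@0 = +1580.8101 N
  Ry@6 = +1337.3099 N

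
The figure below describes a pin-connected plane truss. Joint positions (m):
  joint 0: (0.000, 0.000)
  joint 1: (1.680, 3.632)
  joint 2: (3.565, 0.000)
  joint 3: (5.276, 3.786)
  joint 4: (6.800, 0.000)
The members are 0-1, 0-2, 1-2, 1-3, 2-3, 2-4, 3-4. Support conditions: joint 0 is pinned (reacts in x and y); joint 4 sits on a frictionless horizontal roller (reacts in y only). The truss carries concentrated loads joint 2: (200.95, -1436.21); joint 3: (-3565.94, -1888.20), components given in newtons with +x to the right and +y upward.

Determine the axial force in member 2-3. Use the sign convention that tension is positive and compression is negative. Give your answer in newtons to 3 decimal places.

N=5 nodes, M=7 members, R=3 reactions → 2N=10, M+R=10
member 0 (0-1): L=4.0017, (cx,cy)=(0.4198,0.9076)
member 1 (0-2): L=3.5650, (cx,cy)=(1.0000,0.0000)
member 2 (1-2): L=4.0920, (cx,cy)=(0.4607,-0.8876)
member 3 (1-3): L=3.5993, (cx,cy)=(0.9991,0.0428)
member 4 (2-3): L=4.1547, (cx,cy)=(0.4118,0.9113)
member 5 (2-4): L=3.2350, (cx,cy)=(1.0000,0.0000)
member 6 (3-4): L=4.0812, (cx,cy)=(0.3734,-0.9277)
solve A·x = −loads:
  F[0-1] = -3406.5635 N (compression)
  F[0-2] = -1934.8510 N (compression)
  F[1-2] = +3340.1858 N (tension)
  F[1-3] = -2971.5247 N (compression)
  F[2-3] = -1677.3143 N (compression)
  F[2-4] = +93.6241 N (tension)
  F[3-4] = -250.7221 N (compression)
  Rx@0 = +3364.9900 N
  Ry@0 = +3091.8243 N
  Ry@4 = +232.5857 N

-1677.314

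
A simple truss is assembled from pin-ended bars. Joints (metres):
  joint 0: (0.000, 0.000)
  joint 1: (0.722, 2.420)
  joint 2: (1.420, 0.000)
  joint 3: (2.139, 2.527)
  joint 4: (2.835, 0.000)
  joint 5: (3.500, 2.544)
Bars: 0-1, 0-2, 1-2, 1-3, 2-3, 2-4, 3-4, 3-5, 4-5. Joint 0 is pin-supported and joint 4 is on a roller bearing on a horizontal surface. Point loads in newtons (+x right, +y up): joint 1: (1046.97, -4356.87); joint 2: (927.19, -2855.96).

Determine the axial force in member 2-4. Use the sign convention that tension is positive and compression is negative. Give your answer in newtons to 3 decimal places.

945.753

N=6 nodes, M=9 members, R=3 reactions → 2N=12, M+R=12
member 0 (0-1): L=2.5254, (cx,cy)=(0.2859,0.9583)
member 1 (0-2): L=1.4200, (cx,cy)=(1.0000,0.0000)
member 2 (1-2): L=2.5187, (cx,cy)=(0.2771,-0.9608)
member 3 (1-3): L=1.4210, (cx,cy)=(0.9972,0.0753)
member 4 (2-3): L=2.6273, (cx,cy)=(0.2737,0.9618)
member 5 (2-4): L=1.4150, (cx,cy)=(1.0000,0.0000)
member 6 (3-4): L=2.6211, (cx,cy)=(0.2655,-0.9641)
member 7 (3-5): L=1.3611, (cx,cy)=(0.9999,0.0125)
member 8 (4-5): L=2.6295, (cx,cy)=(0.2529,0.9675)
solve A·x = −loads:
  F[0-1] = -3943.6447 N (compression)
  F[0-2] = +3101.6261 N (tension)
  F[1-2] = -755.8110 N (compression)
  F[1-3] = -1970.5705 N (compression)
  F[2-3] = +3724.3441 N (tension)
  F[2-4] = +945.7526 N (tension)
  F[3-4] = -3561.6502 N (compression)
  F[3-5] = -0.0000 N (compression)
  F[4-5] = +0.0000 N (tension)
  Rx@0 = -1974.1600 N
  Ry@0 = +3779.0414 N
  Ry@4 = +3433.7886 N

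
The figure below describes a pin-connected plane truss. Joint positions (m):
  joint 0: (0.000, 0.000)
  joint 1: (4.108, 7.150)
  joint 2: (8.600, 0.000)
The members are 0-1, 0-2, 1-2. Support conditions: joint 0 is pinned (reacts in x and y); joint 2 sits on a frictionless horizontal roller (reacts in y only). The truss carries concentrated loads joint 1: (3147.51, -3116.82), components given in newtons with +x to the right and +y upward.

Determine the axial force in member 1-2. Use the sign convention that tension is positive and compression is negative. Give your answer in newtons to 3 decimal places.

N=3 nodes, M=3 members, R=3 reactions → 2N=6, M+R=6
member 0 (0-1): L=8.2461, (cx,cy)=(0.4982,0.8671)
member 1 (0-2): L=8.6000, (cx,cy)=(1.0000,0.0000)
member 2 (1-2): L=8.4440, (cx,cy)=(0.5320,-0.8468)
solve A·x = −loads:
  F[0-1] = +1140.4187 N (tension)
  F[0-2] = +2579.3820 N (tension)
  F[1-2] = -4848.6675 N (compression)
  Rx@0 = -3147.5100 N
  Ry@0 = -988.8304 N
  Ry@2 = +4105.6504 N

-4848.667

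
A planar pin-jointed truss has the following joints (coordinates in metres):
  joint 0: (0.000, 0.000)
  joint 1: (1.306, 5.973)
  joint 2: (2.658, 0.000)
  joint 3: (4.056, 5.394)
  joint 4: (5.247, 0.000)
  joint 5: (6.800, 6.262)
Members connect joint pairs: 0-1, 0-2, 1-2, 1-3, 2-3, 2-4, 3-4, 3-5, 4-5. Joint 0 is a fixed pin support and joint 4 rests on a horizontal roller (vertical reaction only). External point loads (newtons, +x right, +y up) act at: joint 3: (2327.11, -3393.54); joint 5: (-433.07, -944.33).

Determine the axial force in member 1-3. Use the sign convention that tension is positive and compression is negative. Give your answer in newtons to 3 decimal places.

661.204

N=6 nodes, M=9 members, R=3 reactions → 2N=12, M+R=12
member 0 (0-1): L=6.1141, (cx,cy)=(0.2136,0.9769)
member 1 (0-2): L=2.6580, (cx,cy)=(1.0000,0.0000)
member 2 (1-2): L=6.1241, (cx,cy)=(0.2208,-0.9753)
member 3 (1-3): L=2.8103, (cx,cy)=(0.9785,-0.2060)
member 4 (2-3): L=5.5722, (cx,cy)=(0.2509,0.9680)
member 5 (2-4): L=2.5890, (cx,cy)=(1.0000,0.0000)
member 6 (3-4): L=5.5239, (cx,cy)=(0.2156,-0.9765)
member 7 (3-5): L=2.8780, (cx,cy)=(0.9534,0.3016)
member 8 (4-5): L=6.4517, (cx,cy)=(0.2407,0.9706)
solve A·x = −loads:
  F[0-1] = +1417.3871 N (tension)
  F[0-2] = +1591.2802 N (tension)
  F[1-2] = -1559.3762 N (compression)
  F[1-3] = +661.2042 N (tension)
  F[2-3] = +1571.1523 N (tension)
  F[2-4] = +852.8390 N (tension)
  F[3-4] = -4963.2125 N (compression)
  F[3-5] = -226.3418 N (compression)
  F[4-5] = -902.6056 N (compression)
  Rx@0 = -1894.0400 N
  Ry@0 = -1384.6742 N
  Ry@4 = +5722.5442 N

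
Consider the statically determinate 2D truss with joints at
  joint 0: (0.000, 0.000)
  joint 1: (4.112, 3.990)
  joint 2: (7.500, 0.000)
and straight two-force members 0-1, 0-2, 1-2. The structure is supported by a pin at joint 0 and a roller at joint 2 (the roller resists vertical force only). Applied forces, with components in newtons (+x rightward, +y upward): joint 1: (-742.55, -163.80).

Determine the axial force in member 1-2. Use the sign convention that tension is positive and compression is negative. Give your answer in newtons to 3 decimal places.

400.424

N=3 nodes, M=3 members, R=3 reactions → 2N=6, M+R=6
member 0 (0-1): L=5.7296, (cx,cy)=(0.7177,0.6964)
member 1 (0-2): L=7.5000, (cx,cy)=(1.0000,0.0000)
member 2 (1-2): L=5.2344, (cx,cy)=(0.6473,-0.7623)
solve A·x = −loads:
  F[0-1] = -673.5265 N (compression)
  F[0-2] = -259.1782 N (compression)
  F[1-2] = +400.4235 N (tension)
  Rx@0 = +742.5500 N
  Ry@0 = +469.0305 N
  Ry@2 = -305.2305 N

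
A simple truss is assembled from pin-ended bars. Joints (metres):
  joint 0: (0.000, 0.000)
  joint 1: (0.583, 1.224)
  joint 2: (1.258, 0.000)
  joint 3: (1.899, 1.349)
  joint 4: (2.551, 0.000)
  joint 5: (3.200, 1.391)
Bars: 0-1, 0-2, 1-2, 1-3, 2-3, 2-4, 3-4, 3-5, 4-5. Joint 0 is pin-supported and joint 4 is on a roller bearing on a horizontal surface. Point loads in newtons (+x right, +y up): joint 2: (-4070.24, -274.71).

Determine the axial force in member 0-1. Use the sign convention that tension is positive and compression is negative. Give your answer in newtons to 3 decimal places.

N=6 nodes, M=9 members, R=3 reactions → 2N=12, M+R=12
member 0 (0-1): L=1.3558, (cx,cy)=(0.4300,0.9028)
member 1 (0-2): L=1.2580, (cx,cy)=(1.0000,0.0000)
member 2 (1-2): L=1.3978, (cx,cy)=(0.4829,-0.8757)
member 3 (1-3): L=1.3219, (cx,cy)=(0.9955,0.0946)
member 4 (2-3): L=1.4935, (cx,cy)=(0.4292,0.9032)
member 5 (2-4): L=1.2930, (cx,cy)=(1.0000,0.0000)
member 6 (3-4): L=1.4983, (cx,cy)=(0.4352,-0.9004)
member 7 (3-5): L=1.3017, (cx,cy)=(0.9995,0.0323)
member 8 (4-5): L=1.5350, (cx,cy)=(0.4228,0.9062)
solve A·x = −loads:
  F[0-1] = -154.2274 N (compression)
  F[0-2] = -4003.9192 N (compression)
  F[1-2] = +144.2585 N (tension)
  F[1-3] = -136.5963 N (compression)
  F[2-3] = +164.2867 N (tension)
  F[2-4] = +65.4757 N (tension)
  F[3-4] = -150.4637 N (compression)
  F[3-5] = +0.0000 N (tension)
  F[4-5] = -0.0000 N (compression)
  Rx@0 = +4070.2400 N
  Ry@0 = +139.2395 N
  Ry@4 = +135.4705 N

-154.227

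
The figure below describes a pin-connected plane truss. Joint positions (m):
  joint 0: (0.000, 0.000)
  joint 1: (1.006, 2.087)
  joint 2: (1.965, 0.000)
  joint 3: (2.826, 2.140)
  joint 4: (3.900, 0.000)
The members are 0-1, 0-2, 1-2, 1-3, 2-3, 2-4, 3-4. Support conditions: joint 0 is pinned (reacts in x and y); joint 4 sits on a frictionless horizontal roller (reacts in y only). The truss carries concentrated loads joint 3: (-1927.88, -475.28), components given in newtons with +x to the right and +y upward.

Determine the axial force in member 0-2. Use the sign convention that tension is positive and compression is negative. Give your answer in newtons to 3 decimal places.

N=5 nodes, M=7 members, R=3 reactions → 2N=10, M+R=10
member 0 (0-1): L=2.3168, (cx,cy)=(0.4342,0.9008)
member 1 (0-2): L=1.9650, (cx,cy)=(1.0000,0.0000)
member 2 (1-2): L=2.2968, (cx,cy)=(0.4175,-0.9087)
member 3 (1-3): L=1.8208, (cx,cy)=(0.9996,0.0291)
member 4 (2-3): L=2.3067, (cx,cy)=(0.3733,0.9277)
member 5 (2-4): L=1.9350, (cx,cy)=(1.0000,0.0000)
member 6 (3-4): L=2.3944, (cx,cy)=(0.4485,-0.8938)
solve A·x = −loads:
  F[0-1] = -1319.6456 N (compression)
  F[0-2] = -1354.8663 N (compression)
  F[1-2] = +1272.8469 N (tension)
  F[1-3] = -1104.9452 N (compression)
  F[2-3] = -1246.6850 N (compression)
  F[2-4] = -358.0672 N (compression)
  F[3-4] = +798.2778 N (tension)
  Rx@0 = +1927.8800 N
  Ry@0 = +1188.7472 N
  Ry@4 = -713.4672 N

-1354.866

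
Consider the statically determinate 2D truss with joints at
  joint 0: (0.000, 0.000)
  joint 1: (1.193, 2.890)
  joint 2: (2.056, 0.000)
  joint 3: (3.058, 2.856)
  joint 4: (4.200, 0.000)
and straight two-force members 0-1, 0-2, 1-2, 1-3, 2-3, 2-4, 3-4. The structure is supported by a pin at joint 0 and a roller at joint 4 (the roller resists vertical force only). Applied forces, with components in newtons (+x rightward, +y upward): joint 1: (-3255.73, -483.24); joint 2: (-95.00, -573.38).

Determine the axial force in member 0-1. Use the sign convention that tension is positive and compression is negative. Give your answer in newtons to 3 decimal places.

-3114.575

N=5 nodes, M=7 members, R=3 reactions → 2N=10, M+R=10
member 0 (0-1): L=3.1266, (cx,cy)=(0.3816,0.9243)
member 1 (0-2): L=2.0560, (cx,cy)=(1.0000,0.0000)
member 2 (1-2): L=3.0161, (cx,cy)=(0.2861,-0.9582)
member 3 (1-3): L=1.8653, (cx,cy)=(0.9998,-0.0182)
member 4 (2-3): L=3.0267, (cx,cy)=(0.3311,0.9436)
member 5 (2-4): L=2.1440, (cx,cy)=(1.0000,0.0000)
member 6 (3-4): L=3.0759, (cx,cy)=(0.3713,-0.9285)
solve A·x = −loads:
  F[0-1] = -3114.5750 N (compression)
  F[0-2] = -2162.3014 N (compression)
  F[1-2] = +2474.3565 N (tension)
  F[1-3] = +1359.5373 N (tension)
  F[2-3] = -1904.9431 N (compression)
  F[2-4] = -728.6672 N (compression)
  F[3-4] = +1962.5888 N (tension)
  Rx@0 = +3350.7300 N
  Ry@0 = +2878.9260 N
  Ry@4 = -1822.3060 N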